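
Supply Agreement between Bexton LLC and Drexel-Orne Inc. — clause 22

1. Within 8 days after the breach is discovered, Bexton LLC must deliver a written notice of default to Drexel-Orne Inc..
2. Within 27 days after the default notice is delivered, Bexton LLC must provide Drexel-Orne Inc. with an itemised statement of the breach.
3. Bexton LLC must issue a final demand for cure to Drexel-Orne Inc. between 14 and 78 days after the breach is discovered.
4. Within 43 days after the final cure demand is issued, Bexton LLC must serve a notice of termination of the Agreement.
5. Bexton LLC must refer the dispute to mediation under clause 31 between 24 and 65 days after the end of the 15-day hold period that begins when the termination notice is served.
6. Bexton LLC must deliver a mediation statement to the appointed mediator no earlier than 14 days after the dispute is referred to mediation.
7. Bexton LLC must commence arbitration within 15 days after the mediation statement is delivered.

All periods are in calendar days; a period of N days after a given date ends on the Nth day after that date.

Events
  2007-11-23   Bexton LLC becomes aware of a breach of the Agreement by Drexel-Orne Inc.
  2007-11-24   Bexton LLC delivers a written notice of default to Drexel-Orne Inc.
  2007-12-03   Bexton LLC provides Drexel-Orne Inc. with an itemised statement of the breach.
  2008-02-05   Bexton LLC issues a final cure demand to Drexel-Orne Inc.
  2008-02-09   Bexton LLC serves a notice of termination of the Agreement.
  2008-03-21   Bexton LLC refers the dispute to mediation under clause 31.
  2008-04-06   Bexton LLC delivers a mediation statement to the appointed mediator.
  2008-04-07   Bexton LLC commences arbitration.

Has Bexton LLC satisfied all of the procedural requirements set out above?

Step 1: 8 days after 2007-11-23 (when the breach is discovered) is 2007-12-01; completed 2007-11-24, before the deadline.
Step 2: 27 days after 2007-11-24 (when the default notice is delivered) is 2007-12-21; 2007-12-03 is within that limit.
Step 3: the window is 14–78 days after 2007-11-23 (when the breach is discovered), so 2007-12-07 through 2008-02-09; 2008-02-05 falls inside that range.
Step 4: 43 days after 2008-02-05 (when the final cure demand is issued) is 2008-03-19; done 2008-02-09 — timely.
Step 5: the window is 24–65 days after 2008-02-24 (end of the 15-day hold period, which began when the termination notice is served on 2008-02-09), so 2008-03-19 through 2008-04-29; done 2008-03-21, which is between those dates.
Step 6: the earliest permitted date is 14 days after 2008-03-21 (when the dispute is referred to mediation), i.e. 2008-04-04; done 2008-04-06, after the minimum wait.
Step 7: 15 days after 2008-04-06 (when the mediation statement is delivered) is 2008-04-21; done 2008-04-07 — timely.

Yes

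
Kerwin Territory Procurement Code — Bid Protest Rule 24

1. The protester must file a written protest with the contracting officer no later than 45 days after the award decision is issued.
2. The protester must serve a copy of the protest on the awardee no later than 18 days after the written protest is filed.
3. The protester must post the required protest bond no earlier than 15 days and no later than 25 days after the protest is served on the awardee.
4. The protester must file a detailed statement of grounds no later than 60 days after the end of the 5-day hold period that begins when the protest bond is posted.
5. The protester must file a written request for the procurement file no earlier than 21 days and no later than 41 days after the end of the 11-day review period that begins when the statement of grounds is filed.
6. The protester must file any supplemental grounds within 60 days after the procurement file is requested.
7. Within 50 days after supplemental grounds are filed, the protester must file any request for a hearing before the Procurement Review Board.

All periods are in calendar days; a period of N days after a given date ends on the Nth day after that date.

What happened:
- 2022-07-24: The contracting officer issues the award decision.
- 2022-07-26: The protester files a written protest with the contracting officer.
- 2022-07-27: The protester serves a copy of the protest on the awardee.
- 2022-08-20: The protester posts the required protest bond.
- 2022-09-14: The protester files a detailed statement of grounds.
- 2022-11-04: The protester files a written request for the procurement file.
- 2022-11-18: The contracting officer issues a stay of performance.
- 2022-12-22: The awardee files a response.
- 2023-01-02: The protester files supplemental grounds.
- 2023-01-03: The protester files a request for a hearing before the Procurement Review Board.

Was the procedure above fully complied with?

Step 1 — counting 45 days from 2022-07-24 (when the award decision is issued) gives a deadline of 2022-09-07; completed 2022-07-26, before the deadline.
Step 2 — counting 18 days from 2022-07-26 (when the written protest is filed) gives a deadline of 2022-08-13; done 2022-07-27 — timely.
Step 3 — 15 and 25 days from 2022-07-27 (when the protest is served on the awardee) are 2022-08-11 and 2022-08-21 respectively; done 2022-08-20 — within the window.
Step 4 — counting 60 days from 2022-08-25 (end of the 5-day hold period, which began when the protest bond is posted on 2022-08-20) gives a deadline of 2022-10-24; 2022-09-14 is within that limit.
Step 5 — 21 and 41 days from 2022-09-25 (end of the 11-day review period, which began when the statement of grounds is filed on 2022-09-14) are 2022-10-16 and 2022-11-05 respectively; 2022-11-04 falls inside that range.
Step 6 — counting 60 days from 2022-11-04 (when the procurement file is requested) gives a deadline of 2023-01-03; done 2023-01-02 — timely.
Step 7 — counting 50 days from 2023-01-02 (when supplemental grounds are filed) gives a deadline of 2023-02-21; 2023-01-03 is within that limit.

Yes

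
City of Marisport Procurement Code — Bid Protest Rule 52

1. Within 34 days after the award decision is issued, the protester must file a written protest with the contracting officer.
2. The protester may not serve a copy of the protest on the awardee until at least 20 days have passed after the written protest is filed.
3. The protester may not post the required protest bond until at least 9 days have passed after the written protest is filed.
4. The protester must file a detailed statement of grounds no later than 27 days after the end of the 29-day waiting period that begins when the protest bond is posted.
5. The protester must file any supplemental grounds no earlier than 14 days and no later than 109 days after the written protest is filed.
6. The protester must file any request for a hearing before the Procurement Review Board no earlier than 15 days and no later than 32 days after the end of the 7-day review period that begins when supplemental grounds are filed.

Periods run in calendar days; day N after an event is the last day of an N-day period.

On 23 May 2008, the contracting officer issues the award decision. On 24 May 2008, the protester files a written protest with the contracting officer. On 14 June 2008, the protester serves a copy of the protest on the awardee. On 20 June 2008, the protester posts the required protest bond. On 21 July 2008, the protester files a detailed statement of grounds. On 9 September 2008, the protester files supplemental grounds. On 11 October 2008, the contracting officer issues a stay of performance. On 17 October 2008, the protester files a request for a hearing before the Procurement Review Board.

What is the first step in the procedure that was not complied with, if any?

None — every step was satisfied

(1) due by 23 May 2008 + 34 days = 26 June 2008; completed 24 May 2008, before the deadline.
(2) permitted from 24 May 2008 + 20 days = 13 June 2008 onward; 14 June 2008 is on or after that date.
(3) permitted from 24 May 2008 + 9 days = 2 June 2008 onward; done 20 June 2008, after the minimum wait.
(4) due by 19 July 2008 + 27 days = 15 August 2008; 21 July 2008 is within that limit.
(5) the permitted window runs from 24 May 2008 + 14 = 7 June 2008 to 24 May 2008 + 109 = 10 September 2008; 9 September 2008 falls inside that range.
(6) the permitted window runs from 16 September 2008 + 15 = 1 October 2008 to 16 September 2008 + 32 = 18 October 2008; done 17 October 2008, which is between those dates.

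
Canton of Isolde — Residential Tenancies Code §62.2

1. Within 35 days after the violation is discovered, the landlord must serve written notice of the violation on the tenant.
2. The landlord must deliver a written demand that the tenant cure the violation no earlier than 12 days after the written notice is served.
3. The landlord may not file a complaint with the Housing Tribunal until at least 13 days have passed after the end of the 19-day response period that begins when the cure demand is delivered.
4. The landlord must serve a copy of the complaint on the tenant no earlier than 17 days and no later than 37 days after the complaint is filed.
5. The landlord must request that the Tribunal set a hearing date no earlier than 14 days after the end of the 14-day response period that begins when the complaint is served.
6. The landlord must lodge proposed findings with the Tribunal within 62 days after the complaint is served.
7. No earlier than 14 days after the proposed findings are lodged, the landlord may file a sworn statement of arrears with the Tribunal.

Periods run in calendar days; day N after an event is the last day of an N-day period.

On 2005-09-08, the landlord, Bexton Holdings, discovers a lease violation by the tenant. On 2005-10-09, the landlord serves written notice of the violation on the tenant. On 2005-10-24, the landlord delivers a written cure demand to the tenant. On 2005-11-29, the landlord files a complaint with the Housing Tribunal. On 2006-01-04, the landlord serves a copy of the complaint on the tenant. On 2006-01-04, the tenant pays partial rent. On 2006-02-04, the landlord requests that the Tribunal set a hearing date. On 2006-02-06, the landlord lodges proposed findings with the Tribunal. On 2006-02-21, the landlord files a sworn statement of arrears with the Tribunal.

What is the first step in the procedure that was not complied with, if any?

(1) due by 2005-09-08 + 35 days = 2005-10-13; done 2005-10-09 — timely.
(2) permitted from 2005-10-09 + 12 days = 2005-10-21 onward; done 2005-10-24, after the minimum wait.
(3) permitted from 2005-11-12 + 13 days = 2005-11-25 onward; done 2005-11-29 — permitted.
(4) the permitted window runs from 2005-11-29 + 17 = 2005-12-16 to 2005-11-29 + 37 = 2006-01-05; done 2006-01-04 — within the window.
(5) permitted from 2006-01-18 + 14 days = 2006-02-01 onward; done 2006-02-04 — permitted.
(6) due by 2006-01-04 + 62 days = 2006-03-07; done 2006-02-06 — timely.
(7) permitted from 2006-02-06 + 14 days = 2006-02-20 onward; 2006-02-21 is on or after that date.

None — every step was satisfied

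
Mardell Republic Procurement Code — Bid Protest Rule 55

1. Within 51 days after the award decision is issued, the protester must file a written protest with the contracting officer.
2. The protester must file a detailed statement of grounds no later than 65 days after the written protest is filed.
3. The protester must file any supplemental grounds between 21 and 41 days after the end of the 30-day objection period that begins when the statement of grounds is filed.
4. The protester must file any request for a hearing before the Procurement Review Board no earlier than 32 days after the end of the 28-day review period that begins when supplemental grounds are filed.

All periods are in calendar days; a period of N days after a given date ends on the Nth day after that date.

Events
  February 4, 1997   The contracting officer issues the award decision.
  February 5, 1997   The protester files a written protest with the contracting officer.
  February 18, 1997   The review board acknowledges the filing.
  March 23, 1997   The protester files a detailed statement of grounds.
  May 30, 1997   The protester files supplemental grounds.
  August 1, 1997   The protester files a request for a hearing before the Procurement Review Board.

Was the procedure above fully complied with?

Step 1 — counting 51 days from February 4, 1997 (when the award decision is issued) gives a deadline of March 27, 1997; February 5, 1997 is within that limit.
Step 2 — counting 65 days from February 5, 1997 (when the written protest is filed) gives a deadline of April 11, 1997; completed March 23, 1997, before the deadline.
Step 3 — 21 and 41 days from April 22, 1997 (end of the 30-day objection period, which began when the statement of grounds is filed on March 23, 1997) are May 13, 1997 and June 2, 1997 respectively; May 30, 1997 falls inside that range.
Step 4 — must wait 32 days from June 27, 1997 (end of the 28-day review period, which began when supplemental grounds are filed on May 30, 1997), so not before July 29, 1997; done August 1, 1997, after the minimum wait.

Yes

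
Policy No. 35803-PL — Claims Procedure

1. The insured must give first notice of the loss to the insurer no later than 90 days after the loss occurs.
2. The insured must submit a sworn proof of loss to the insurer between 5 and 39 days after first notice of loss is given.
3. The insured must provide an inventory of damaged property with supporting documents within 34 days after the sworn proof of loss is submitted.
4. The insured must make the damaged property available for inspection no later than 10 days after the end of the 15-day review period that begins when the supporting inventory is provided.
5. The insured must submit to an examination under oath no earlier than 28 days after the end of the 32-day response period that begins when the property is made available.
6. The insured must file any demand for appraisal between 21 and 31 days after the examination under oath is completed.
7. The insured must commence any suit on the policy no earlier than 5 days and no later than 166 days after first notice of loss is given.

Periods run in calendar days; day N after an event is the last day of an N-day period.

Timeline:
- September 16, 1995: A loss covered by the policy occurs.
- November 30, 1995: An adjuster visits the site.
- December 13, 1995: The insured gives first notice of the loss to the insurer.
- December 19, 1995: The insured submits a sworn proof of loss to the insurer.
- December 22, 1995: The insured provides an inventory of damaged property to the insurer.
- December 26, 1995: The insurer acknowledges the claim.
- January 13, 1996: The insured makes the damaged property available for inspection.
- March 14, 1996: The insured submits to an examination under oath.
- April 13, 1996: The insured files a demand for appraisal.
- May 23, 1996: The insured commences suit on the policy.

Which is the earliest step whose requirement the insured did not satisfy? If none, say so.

Step 1: 90 days after September 16, 1995 (when the loss occurs) is December 15, 1995; completed December 13, 1995, before the deadline.
Step 2: the window is 5–39 days after December 13, 1995 (when first notice of loss is given), so December 18, 1995 through January 21, 1996; December 19, 1995 falls inside that range.
Step 3: 34 days after December 19, 1995 (when the sworn proof of loss is submitted) is January 22, 1996; completed December 22, 1995, before the deadline.
Step 4: 10 days after January 6, 1996 (end of the 15-day review period, which began when the supporting inventory is provided on December 22, 1995) is January 16, 1996; January 13, 1996 is within that limit.
Step 5: the earliest permitted date is 28 days after February 14, 1996 (end of the 32-day response period, which began when the property is made available on January 13, 1996), i.e. March 13, 1996; done March 14, 1996, after the minimum wait.
Step 6: the window is 21–31 days after March 14, 1996 (when the examination under oath is completed), so April 4, 1996 through April 14, 1996; April 13, 1996 falls inside that range.
Step 7: the window is 5–166 days after December 13, 1995 (when first notice of loss is given), so December 18, 1995 through May 27, 1996; done May 23, 1996 — within the window.

None — every step was satisfied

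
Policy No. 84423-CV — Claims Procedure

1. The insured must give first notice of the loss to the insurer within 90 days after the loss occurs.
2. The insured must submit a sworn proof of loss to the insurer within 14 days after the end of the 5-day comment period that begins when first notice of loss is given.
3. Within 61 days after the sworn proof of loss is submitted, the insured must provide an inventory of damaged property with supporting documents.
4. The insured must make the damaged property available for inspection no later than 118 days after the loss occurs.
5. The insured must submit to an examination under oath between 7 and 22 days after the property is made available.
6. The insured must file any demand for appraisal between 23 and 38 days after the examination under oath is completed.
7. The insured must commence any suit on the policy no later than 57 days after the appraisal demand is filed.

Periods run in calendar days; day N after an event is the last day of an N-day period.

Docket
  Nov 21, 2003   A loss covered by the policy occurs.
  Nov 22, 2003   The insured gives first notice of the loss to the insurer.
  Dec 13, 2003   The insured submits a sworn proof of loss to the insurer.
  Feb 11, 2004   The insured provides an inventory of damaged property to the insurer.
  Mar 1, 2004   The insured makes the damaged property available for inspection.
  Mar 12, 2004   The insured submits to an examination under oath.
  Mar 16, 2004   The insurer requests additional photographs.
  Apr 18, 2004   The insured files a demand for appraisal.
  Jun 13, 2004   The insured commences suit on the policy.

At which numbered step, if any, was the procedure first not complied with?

Step 2

(1) due by Nov 21, 2003 + 90 days = Feb 19, 2004; done Nov 22, 2003 — timely.
(2) due by Nov 27, 2003 + 14 days = Dec 11, 2003; Dec 13, 2003 misses that deadline by 2 days.
The procedure was therefore not followed at step 2.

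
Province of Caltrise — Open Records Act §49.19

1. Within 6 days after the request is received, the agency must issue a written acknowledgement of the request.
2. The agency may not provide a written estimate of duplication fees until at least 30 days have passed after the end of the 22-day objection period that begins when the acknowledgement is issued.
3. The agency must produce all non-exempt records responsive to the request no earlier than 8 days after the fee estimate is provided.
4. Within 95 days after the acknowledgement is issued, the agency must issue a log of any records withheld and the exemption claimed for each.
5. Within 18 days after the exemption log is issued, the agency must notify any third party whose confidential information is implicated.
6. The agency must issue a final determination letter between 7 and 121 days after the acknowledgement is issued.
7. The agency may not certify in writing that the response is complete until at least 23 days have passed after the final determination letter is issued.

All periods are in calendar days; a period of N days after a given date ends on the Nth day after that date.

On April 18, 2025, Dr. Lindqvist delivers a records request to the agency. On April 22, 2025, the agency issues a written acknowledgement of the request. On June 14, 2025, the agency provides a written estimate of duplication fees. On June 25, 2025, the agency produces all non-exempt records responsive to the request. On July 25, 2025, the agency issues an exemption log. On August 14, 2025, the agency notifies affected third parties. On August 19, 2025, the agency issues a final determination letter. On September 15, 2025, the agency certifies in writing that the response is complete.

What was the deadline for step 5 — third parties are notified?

August 12, 2025

Step 5 runs from July 25, 2025, when the exemption log is issued. 18 days after July 25, 2025 is August 12, 2025.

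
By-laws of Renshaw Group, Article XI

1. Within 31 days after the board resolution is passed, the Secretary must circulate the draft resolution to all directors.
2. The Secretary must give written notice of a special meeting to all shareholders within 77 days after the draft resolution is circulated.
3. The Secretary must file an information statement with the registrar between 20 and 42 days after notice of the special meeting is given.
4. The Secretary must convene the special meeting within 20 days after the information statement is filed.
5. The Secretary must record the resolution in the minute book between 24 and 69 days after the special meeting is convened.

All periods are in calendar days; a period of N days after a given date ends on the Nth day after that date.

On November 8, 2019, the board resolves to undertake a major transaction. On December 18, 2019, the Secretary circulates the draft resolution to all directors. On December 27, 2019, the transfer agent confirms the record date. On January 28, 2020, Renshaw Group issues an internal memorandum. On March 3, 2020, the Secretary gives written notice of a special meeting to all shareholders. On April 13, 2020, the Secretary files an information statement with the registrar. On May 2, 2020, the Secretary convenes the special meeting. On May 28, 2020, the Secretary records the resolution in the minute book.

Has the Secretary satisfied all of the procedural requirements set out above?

No

(1) due by November 8, 2019 + 31 days = December 9, 2019; done December 18, 2019 — 9 days late.
The procedure was therefore not followed at step 1.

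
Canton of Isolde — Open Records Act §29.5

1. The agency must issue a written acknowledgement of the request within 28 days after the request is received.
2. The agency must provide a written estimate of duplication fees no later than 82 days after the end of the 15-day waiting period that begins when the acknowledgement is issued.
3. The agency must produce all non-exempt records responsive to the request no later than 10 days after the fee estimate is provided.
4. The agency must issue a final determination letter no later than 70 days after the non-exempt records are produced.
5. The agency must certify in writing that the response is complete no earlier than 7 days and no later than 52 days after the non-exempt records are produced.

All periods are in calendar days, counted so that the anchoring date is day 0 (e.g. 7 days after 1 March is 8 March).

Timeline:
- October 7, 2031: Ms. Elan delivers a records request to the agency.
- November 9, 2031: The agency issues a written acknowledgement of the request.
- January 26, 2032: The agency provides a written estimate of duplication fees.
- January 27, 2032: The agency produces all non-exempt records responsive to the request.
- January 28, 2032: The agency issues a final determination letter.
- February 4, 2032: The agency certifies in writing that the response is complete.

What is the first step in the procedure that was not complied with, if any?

Step 1

(1) due by October 7, 2031 + 28 days = November 4, 2031; November 9, 2031 misses that deadline by 5 days.
No need to go further; step 1 was not satisfied.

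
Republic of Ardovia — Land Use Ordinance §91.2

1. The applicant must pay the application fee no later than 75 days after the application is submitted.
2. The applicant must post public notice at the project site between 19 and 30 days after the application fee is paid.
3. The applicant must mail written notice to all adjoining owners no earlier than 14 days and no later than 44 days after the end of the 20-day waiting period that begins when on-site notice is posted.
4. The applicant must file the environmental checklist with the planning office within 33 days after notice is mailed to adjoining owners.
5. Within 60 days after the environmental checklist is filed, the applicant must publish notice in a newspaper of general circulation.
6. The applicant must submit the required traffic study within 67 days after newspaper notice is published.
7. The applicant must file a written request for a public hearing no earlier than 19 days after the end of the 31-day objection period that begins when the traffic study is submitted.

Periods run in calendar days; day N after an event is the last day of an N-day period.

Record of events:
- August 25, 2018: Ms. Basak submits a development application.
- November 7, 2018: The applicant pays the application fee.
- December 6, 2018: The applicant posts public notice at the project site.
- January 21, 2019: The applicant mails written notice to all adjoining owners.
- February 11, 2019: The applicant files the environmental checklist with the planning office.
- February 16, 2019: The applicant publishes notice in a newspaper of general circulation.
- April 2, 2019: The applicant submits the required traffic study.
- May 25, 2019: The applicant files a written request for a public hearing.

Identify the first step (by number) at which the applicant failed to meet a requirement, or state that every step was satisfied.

None — every step was satisfied

Step 1: 75 days after August 25, 2018 (when the application is submitted) is November 8, 2018; done November 7, 2018 — timely.
Step 2: the window is 19–30 days after November 7, 2018 (when the application fee is paid), so November 26, 2018 through December 7, 2018; done December 6, 2018 — within the window.
Step 3: the window is 14–44 days after December 26, 2018 (end of the 20-day waiting period, which began when on-site notice is posted on December 6, 2018), so January 9, 2019 through February 8, 2019; January 21, 2019 falls inside that range.
Step 4: 33 days after January 21, 2019 (when notice is mailed to adjoining owners) is February 23, 2019; February 11, 2019 is within that limit.
Step 5: 60 days after February 11, 2019 (when the environmental checklist is filed) is April 12, 2019; completed February 16, 2019, before the deadline.
Step 6: 67 days after February 16, 2019 (when newspaper notice is published) is April 24, 2019; done April 2, 2019 — timely.
Step 7: the earliest permitted date is 19 days after May 3, 2019 (end of the 31-day objection period, which began when the traffic study is submitted on April 2, 2019), i.e. May 22, 2019; done May 25, 2019, after the minimum wait.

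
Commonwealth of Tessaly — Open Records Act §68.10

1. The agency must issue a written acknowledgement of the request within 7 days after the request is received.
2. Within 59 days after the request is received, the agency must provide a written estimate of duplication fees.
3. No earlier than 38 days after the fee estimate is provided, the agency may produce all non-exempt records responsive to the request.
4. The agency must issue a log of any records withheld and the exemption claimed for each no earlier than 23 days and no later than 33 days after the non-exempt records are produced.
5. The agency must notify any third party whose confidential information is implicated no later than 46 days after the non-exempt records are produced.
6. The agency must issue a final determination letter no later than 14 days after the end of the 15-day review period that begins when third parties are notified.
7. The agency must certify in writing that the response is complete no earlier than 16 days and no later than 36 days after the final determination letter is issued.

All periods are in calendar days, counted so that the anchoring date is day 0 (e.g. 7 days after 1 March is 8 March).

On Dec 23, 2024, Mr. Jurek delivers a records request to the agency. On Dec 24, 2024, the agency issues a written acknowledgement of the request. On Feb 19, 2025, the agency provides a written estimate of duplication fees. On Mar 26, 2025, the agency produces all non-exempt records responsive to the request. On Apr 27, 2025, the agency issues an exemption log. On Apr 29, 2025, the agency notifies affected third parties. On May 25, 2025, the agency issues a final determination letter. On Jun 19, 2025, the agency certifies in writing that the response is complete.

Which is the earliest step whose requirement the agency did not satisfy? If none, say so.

Step 3

Step 1: 7 days after Dec 23, 2024 (when the request is received) is Dec 30, 2024; done Dec 24, 2024 — timely.
Step 2: 59 days after Dec 23, 2024 (when the request is received) is Feb 20, 2025; done Feb 19, 2025 — timely.
Step 3: the earliest permitted date is 38 days after Feb 19, 2025 (when the fee estimate is provided), i.e. Mar 29, 2025; Mar 26, 2025 is 3 days before the earliest permitted date.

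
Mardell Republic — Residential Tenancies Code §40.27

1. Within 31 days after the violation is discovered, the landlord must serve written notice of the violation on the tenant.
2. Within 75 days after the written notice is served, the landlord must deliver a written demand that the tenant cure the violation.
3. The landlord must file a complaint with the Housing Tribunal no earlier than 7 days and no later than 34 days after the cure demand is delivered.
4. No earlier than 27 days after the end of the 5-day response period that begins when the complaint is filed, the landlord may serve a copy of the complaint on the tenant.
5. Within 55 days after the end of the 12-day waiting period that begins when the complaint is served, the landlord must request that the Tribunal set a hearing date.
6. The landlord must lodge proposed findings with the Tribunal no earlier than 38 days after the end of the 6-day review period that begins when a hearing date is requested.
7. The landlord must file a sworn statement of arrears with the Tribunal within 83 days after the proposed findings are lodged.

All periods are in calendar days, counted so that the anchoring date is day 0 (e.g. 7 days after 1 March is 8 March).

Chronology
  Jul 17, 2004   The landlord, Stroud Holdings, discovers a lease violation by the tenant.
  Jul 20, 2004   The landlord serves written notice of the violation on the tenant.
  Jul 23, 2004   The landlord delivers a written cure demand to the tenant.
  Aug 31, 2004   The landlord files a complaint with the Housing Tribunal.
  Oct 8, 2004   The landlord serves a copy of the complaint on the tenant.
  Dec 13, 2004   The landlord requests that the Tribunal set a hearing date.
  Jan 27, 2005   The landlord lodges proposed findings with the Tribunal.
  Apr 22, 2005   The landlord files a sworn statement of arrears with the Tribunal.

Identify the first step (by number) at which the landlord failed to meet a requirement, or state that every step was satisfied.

Step 3

Step 1: 31 days after Jul 17, 2004 (when the violation is discovered) is Aug 17, 2004; done Jul 20, 2004 — timely.
Step 2: 75 days after Jul 20, 2004 (when the written notice is served) is Oct 3, 2004; Jul 23, 2004 is within that limit.
Step 3: the window is 7–34 days after Jul 23, 2004 (when the cure demand is delivered), so Jul 30, 2004 through Aug 26, 2004; done Aug 31, 2004 — 5 days after the window closed.
That is the first point of non-compliance.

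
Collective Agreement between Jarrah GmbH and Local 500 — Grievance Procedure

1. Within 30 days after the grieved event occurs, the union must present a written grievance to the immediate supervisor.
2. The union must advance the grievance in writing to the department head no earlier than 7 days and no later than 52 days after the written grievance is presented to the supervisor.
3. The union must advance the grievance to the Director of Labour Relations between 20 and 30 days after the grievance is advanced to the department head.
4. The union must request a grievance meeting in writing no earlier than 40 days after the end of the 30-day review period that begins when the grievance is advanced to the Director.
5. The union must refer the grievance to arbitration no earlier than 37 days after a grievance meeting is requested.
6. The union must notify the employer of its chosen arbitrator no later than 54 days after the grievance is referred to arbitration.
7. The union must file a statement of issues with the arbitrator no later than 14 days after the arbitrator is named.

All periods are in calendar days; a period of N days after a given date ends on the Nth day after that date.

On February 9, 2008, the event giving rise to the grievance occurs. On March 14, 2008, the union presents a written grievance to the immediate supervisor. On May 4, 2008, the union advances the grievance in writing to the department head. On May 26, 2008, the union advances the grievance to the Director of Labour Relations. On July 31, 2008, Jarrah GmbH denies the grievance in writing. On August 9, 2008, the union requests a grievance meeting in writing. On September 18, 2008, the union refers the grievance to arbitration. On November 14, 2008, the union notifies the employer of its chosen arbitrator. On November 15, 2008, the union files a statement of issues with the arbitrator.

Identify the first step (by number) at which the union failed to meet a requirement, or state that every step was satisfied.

Step 1

Step 1: 30 days after February 9, 2008 (when the grieved event occurs) is March 10, 2008; March 14, 2008 misses that deadline by 4 days.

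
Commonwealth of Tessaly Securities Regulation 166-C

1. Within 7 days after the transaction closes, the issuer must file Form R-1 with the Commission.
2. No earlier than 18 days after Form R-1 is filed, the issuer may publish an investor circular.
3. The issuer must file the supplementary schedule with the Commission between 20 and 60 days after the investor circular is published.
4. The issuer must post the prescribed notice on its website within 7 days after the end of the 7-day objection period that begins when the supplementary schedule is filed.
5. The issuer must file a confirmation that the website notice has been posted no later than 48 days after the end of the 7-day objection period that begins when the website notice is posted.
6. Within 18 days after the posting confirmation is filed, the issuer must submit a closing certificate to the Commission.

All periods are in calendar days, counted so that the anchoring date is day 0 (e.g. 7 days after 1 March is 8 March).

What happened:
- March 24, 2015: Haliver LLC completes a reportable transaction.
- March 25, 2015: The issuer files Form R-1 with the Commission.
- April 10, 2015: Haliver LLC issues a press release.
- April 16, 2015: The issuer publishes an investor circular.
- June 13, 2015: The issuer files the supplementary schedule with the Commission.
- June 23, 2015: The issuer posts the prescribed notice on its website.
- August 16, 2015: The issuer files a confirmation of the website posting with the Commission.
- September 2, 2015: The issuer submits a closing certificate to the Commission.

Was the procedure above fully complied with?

Yes

(1) due by March 24, 2015 + 7 days = March 31, 2015; March 25, 2015 is within that limit.
(2) permitted from March 25, 2015 + 18 days = April 12, 2015 onward; April 16, 2015 is on or after that date.
(3) the permitted window runs from April 16, 2015 + 20 = May 6, 2015 to April 16, 2015 + 60 = June 15, 2015; done June 13, 2015, which is between those dates.
(4) due by June 20, 2015 + 7 days = June 27, 2015; completed June 23, 2015, before the deadline.
(5) due by June 30, 2015 + 48 days = August 17, 2015; completed August 16, 2015, before the deadline.
(6) due by August 16, 2015 + 18 days = September 3, 2015; September 2, 2015 is within that limit.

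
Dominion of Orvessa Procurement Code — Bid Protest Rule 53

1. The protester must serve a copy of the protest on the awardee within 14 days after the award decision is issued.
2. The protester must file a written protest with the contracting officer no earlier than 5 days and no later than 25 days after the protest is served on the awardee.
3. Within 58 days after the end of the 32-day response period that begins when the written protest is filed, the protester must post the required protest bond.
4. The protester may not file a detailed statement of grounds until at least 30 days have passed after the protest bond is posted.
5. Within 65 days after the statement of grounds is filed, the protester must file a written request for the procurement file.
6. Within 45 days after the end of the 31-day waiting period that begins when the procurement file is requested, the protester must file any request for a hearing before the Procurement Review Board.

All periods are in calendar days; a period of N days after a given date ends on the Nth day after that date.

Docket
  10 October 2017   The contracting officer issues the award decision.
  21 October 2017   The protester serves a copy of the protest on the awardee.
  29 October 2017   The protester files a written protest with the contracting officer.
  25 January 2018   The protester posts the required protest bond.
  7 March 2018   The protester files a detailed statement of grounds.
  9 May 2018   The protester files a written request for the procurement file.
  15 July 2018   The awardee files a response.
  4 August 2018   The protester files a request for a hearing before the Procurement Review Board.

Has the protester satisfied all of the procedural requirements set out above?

No

Step 1 — counting 14 days from 10 October 2017 (when the award decision is issued) gives a deadline of 24 October 2017; completed 21 October 2017, before the deadline.
Step 2 — 5 and 25 days from 21 October 2017 (when the protest is served on the awardee) are 26 October 2017 and 15 November 2017 respectively; 29 October 2017 falls inside that range.
Step 3 — counting 58 days from 30 November 2017 (end of the 32-day response period, which began when the written protest is filed on 29 October 2017) gives a deadline of 27 January 2018; done 25 January 2018 — timely.
Step 4 — must wait 30 days from 25 January 2018 (when the protest bond is posted), so not before 24 February 2018; 7 March 2018 is on or after that date.
Step 5 — counting 65 days from 7 March 2018 (when the statement of grounds is filed) gives a deadline of 11 May 2018; 9 May 2018 is within that limit.
Step 6 — counting 45 days from 9 June 2018 (end of the 31-day waiting period, which began when the procurement file is requested on 9 May 2018) gives a deadline of 24 July 2018; 4 August 2018 misses that deadline by 11 days.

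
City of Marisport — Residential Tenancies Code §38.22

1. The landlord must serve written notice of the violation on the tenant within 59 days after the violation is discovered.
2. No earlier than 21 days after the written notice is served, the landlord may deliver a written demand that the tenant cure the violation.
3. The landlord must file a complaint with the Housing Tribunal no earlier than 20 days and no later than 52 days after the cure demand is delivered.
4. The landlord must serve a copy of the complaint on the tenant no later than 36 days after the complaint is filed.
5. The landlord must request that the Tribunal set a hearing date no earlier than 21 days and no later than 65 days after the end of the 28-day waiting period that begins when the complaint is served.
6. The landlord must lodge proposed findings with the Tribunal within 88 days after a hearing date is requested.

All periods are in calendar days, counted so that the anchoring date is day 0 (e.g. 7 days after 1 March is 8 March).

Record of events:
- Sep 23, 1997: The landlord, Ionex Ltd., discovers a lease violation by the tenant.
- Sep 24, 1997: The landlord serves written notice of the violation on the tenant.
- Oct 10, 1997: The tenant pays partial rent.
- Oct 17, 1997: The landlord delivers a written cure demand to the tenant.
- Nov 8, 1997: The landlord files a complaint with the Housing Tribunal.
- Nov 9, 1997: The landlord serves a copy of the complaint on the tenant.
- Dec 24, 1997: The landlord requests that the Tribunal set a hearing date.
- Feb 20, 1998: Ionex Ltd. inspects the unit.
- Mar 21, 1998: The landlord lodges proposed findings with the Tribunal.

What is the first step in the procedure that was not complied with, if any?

(1) due by Sep 23, 1997 + 59 days = Nov 21, 1997; done Sep 24, 1997 — timely.
(2) permitted from Sep 24, 1997 + 21 days = Oct 15, 1997 onward; Oct 17, 1997 is on or after that date.
(3) the permitted window runs from Oct 17, 1997 + 20 = Nov 6, 1997 to Oct 17, 1997 + 52 = Dec 8, 1997; Nov 8, 1997 falls inside that range.
(4) due by Nov 8, 1997 + 36 days = Dec 14, 1997; completed Nov 9, 1997, before the deadline.
(5) the permitted window runs from Dec 7, 1997 + 21 = Dec 28, 1997 to Dec 7, 1997 + 65 = Feb 10, 1998; Dec 24, 1997 is 4 days too early.
The analysis stops there.

Step 5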